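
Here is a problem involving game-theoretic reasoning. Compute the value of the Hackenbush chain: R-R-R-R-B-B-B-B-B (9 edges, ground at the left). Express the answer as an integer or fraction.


Edges (from ground): R-R-R-R-B-B-B-B-B
By Berlekamp's sign-expansion rule, a Blue-Red Hackenbush stalk has the value of the surreal number whose sign sequence is the edge sequence with B -> + and R -> -.
Sign sequence: ----+++++
Trace the sign expansion in the surreal number tree, starting from 0:
Edge 1: R (sign -) -> bounds (-inf, 0), value = -1
Edge 2: R (sign -) -> bounds (-inf, -1), value = -2
Edge 3: R (sign -) -> bounds (-inf, -2), value = -3
Edge 4: R (sign -) -> bounds (-inf, -3), value = -4
Edge 5: B (sign +) -> bounds (-4, -3), value = -7/2
Edge 6: B (sign +) -> bounds (-7/2, -3), value = -13/4
Edge 7: B (sign +) -> bounds (-13/4, -3), value = -25/8
Edge 8: B (sign +) -> bounds (-25/8, -3), value = -49/16
Edge 9: B (sign +) -> bounds (-49/16, -3), value = -97/32
Game value = -97/32

-97/32


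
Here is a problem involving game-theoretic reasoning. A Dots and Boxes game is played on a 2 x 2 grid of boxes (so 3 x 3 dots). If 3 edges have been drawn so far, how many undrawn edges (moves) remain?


Grid: 2 x 2 boxes, i.e. 3 rows and 3 columns of dots.
Horizontal edges: (rows + 1) * cols = 3 * 2 = 6
Vertical edges: rows * (cols + 1) = 2 * 3 = 6
Total edges: 6 + 6 = 12
Edges drawn: 3
Remaining: 12 - 3 = 9

9


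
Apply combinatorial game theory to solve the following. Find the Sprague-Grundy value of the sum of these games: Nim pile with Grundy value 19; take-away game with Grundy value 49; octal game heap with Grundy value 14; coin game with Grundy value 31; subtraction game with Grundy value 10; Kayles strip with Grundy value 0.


By the Sprague-Grundy theorem, the Grundy value of a sum of games is the XOR of individual Grundy values.
Nim pile: Grundy value = 19. Running XOR: 0 XOR 19 = 19
take-away game: Grundy value = 49. Running XOR: 19 XOR 49 = 34
octal game heap: Grundy value = 14. Running XOR: 34 XOR 14 = 44
coin game: Grundy value = 31. Running XOR: 44 XOR 31 = 51
subtraction game: Grundy value = 10. Running XOR: 51 XOR 10 = 57
Kayles strip: Grundy value = 0. Running XOR: 57 XOR 0 = 57
The combined Grundy value is 57.

57


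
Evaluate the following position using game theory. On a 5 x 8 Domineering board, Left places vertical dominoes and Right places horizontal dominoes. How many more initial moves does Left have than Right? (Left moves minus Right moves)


Board is 5 x 8 (rows x cols).
Left (vertical) placements: (rows-1) * cols = 4 * 8 = 32
Right (horizontal) placements: rows * (cols-1) = 5 * 7 = 35
Advantage = Left - Right = 32 - 35 = -3

-3


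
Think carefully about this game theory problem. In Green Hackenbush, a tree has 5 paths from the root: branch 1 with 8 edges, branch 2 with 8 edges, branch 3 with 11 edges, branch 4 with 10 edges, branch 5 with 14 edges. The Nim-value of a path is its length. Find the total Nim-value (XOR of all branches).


The tree has 5 branches from the ground vertex.
In Green Hackenbush, the Nim-value of a simple path of length k is k.
Branch 1: length 8, Nim-value = 8
Branch 2: length 8, Nim-value = 8
Branch 3: length 11, Nim-value = 11
Branch 4: length 10, Nim-value = 10
Branch 5: length 14, Nim-value = 14
Total Nim-value = XOR of all branch values:
0 XOR 8 = 8
8 XOR 8 = 0
0 XOR 11 = 11
11 XOR 10 = 1
1 XOR 14 = 15
Nim-value of the tree = 15

15


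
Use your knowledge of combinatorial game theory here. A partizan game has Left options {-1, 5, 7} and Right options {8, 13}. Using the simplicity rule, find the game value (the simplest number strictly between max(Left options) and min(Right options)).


Left options: {-1, 5, 7}, max = 7
Right options: {8, 13}, min = 8
All options are numbers and max(Left) < min(Right), so by the simplicity theorem the value is the simplest (earliest-born) number strictly between 7 and 8.
No integer lies strictly between 7 and 8, so the value is the dyadic rational m/2^k in the interval with the smallest k (then m odd); search k = 1, 2, ...:
Denominator 2: 15/2 lies strictly between 7 and 8 -- found.
The simplest number in the interval is 15/2.
Game value = 15/2

15/2


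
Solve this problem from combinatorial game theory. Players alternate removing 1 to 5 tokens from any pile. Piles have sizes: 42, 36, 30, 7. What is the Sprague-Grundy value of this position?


Subtraction set: {1, 2, 3, 4, 5}
For this subtraction set, G(n) = n mod 6 (period = max + 1 = 6).
Pile 1 (size 42): G(42) = 42 mod 6 = 0
Pile 2 (size 36): G(36) = 36 mod 6 = 0
Pile 3 (size 30): G(30) = 30 mod 6 = 0
Pile 4 (size 7): G(7) = 7 mod 6 = 1
Total Grundy value = XOR of all: 0 XOR 0 XOR 0 XOR 1 = 1

1


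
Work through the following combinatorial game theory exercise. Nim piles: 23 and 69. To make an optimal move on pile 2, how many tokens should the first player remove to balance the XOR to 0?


Piles: 23 and 69
Current XOR: 23 XOR 69 = 82 (non-zero, so this is an N-position).
To make the XOR zero, we need to find a move that balances the piles.
For pile 2 (size 69): target = 69 XOR 82 = 23
We reduce pile 2 from 69 to 23.
Tokens removed: 69 - 23 = 46
Verification: 23 XOR 23 = 0

46


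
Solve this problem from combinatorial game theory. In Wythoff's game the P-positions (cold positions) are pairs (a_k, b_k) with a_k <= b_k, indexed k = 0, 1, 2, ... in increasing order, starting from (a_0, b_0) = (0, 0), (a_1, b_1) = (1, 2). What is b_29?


By Wythoff's theorem, a_k = floor(k * phi) and b_k = floor(k * phi^2) = a_k + k, where phi = (1 + sqrt(5))/2 is the golden ratio.
phi = (1 + sqrt(5))/2 = 1.618034
phi^2 = phi + 1 = 2.618034
k = 29
k * phi^2 = 29 * 2.618034 = 75.922986
b_29 = floor(k * phi^2) = 75 (check: a_29 + k = 46 + 29 = 75)

75


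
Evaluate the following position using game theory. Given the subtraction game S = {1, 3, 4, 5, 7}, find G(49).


The subtraction set is S = {1, 3, 4, 5, 7}.
G(k) = mex{ G(k - s) : s in S, s <= k }. We compute iteratively: G(0) = 0.
G(1) = mex({0}) = 1
G(2) = mex({1}) = 0
G(3) = mex({0}) = 1
G(4) = mex({0, 1}) = 2
G(5) = mex({0, 1, 2}) = 3
G(6) = mex({0, 1, 3}) = 2
G(7) = mex({0, 1, 2}) = 3
G(8) = mex({1, 2, 3}) = 0
G(9) = mex({0, 2, 3}) = 1
G(10) = mex({1, 2, 3}) = 0
G(11) = mex({0, 2, 3}) = 1
G(12) = mex({0, 1, 3}) = 2
G(13) = mex({0, 1, 2}) = 3
G(14) = mex({0, 1, 3}) = 2
Observe that G(8)..G(14) = 0, 1, 0, 1, 2, 3, 2 repeats G(0)..G(6) = 0, 1, 0, 1, 2, 3, 2.
For k >= max(S) = 7, G(k) is determined by the previous 7 values G(k-7)..G(k-1); a window of 7 consecutive values has recurred shifted by 8, so by induction G(k + 8) = G(k) for all k >= 0: the sequence is periodic from the start with period 8.
One period: G(0..7) = 0, 1, 0, 1, 2, 3, 2, 3.
49 mod 8 = 1, so G(49) = G(1) = 1.

1


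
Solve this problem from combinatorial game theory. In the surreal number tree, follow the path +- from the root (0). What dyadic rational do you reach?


Sign expansion: +-
Rule: track bounds (lo, hi), initially (-inf, +inf). On '+', the current value becomes lo and we move to the simplest number in (value, hi): value + 1 if hi = +inf, otherwise the midpoint (value + hi)/2. On '-', the current value becomes hi and we move to value - 1 if lo = -inf, otherwise the midpoint (lo + value)/2.
Start at 0.
Step 1: sign = +, move right. Bounds: (0, +inf). Value = 1
Step 2: sign = -, move left. Bounds: (0, 1). Value = 1/2
The surreal number with sign expansion +- is 1/2.

1/2


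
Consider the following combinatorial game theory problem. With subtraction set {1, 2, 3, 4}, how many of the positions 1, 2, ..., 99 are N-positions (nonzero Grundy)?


Subtraction set S = {1, 2, 3, 4}, so G(n) = n mod 5.
G(n) = 0 when n is a multiple of 5.
Multiples of 5 in [1, 99]: 19
N-positions (nonzero Grundy) = 99 - 19 = 80

80


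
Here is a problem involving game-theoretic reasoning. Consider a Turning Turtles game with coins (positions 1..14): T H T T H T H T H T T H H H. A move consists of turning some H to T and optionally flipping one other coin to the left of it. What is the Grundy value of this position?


Coins: T H T T H T H T H T T H H H
Key fact: a single head at position k behaves exactly like a Nim heap of size k (turning it to T and optionally flipping a coin at j < k corresponds to moving the heap from k to j, or to 0), and heads combine as a disjunctive sum (two heads at the same place would cancel, matching j XOR j = 0). So the Nim-value is the XOR of the 1-indexed positions of the heads.
Face-up positions (1-indexed): [2, 5, 7, 9, 12, 13, 14]
XOR 0 with 2: 0 XOR 2 = 2
XOR 2 with 5: 2 XOR 5 = 7
XOR 7 with 7: 7 XOR 7 = 0
XOR 0 with 9: 0 XOR 9 = 9
XOR 9 with 12: 9 XOR 12 = 5
XOR 5 with 13: 5 XOR 13 = 8
XOR 8 with 14: 8 XOR 14 = 6
Nim-value = 6

6


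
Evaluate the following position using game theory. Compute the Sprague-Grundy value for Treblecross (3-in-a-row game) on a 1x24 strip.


Treblecross: place X on empty cells; 3-in-a-row wins.
Playing within two cells of an existing X lets the opponent win at once, so sensible play treats the cells i-2..i+2 around each X as dead. The player left with no safe cell loses, so this is a normal-play take-away game on strips of safe cells.
Placing X at cell i (0-indexed) of a strip of k safe cells leaves independent strips of sizes max(0, i-2) and max(0, k-i-3). Hence G(k) = mex{ G(max(0,i-2)) XOR G(max(0,k-i-3)) : 0 <= i < k }, with G(0) = 0.
G(1): splits (0,0):0^0=0 -> mex({0}) = 1
G(2): splits (0,0):0^0=0 -> mex({0}) = 1
G(3): splits (0,0):0^0=0 -> mex({0}) = 1
G(4): splits (0,1):0^1=1 (0,0):0^0=0 -> mex({0, 1}) = 2
G(5): splits (0,2):0^1=1 (0,1):0^1=1 (0,0):0^0=0 -> mex({0, 1}) = 2
G(6) = mex({1}) = 0
G(7) = mex({0, 1, 2}) = 3
G(8) = mex({0, 1, 2}) = 3
G(9) = mex({0, 2}) = 1
G(10) = mex({0, 2, 3}) = 1
G(11) = mex({0, 3}) = 1
G(12) = mex({1, 3}) = 0
G(13) = mex({0, 1, 2, 3}) = 4
G(14) = mex({0, 1, 2}) = 3
G(15) = mex({0, 1, 2}) = 3
G(16) = mex({0, 1, 2, 4}) = 3
G(17) = mex({0, 1, 3, 4}) = 2
G(18) = mex({0, 1, 3, 4}) = 2
G(19) = mex({0, 1, 3, 5}) = 2
G(20) = mex({0, 1, 2, 3, 5}) = 4
G(21) = mex({0, 1, 2, 3, 5}) = 4
G(22) = mex({1, 2, 6}) = 0
G(23) = mex({0, 1, 2, 3, 4, 6}) = 5
G(24) = mex({0, 1, 2, 3, 4}) = 5
Therefore G(24) = 5.

5


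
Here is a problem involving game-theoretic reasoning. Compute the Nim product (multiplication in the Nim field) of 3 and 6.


Nim multiplication is bilinear over XOR: (u XOR v) * w = (u*w) XOR (v*w).
So we split each operand into its bit components and XOR the pairwise Nim products.
3 = 1 + 2 (as XOR of powers of 2).
6 = 2 + 4 (as XOR of powers of 2).
Using the standard Nim-product table on single bits:
  2*2 = 3,   2*4 = 8,   2*8 = 12,
  4*4 = 6,   4*8 = 11,  8*8 = 13,
and  1*x = x (identity), k*l = l*k (commutative).
Pairwise Nim products:
  1 * 2 = 2
  1 * 4 = 4
  2 * 2 = 3
  2 * 4 = 8
XOR them: 2 XOR 4 XOR 3 XOR 8 = 13.
Result: 3 * 6 = 13 (in Nim).

13


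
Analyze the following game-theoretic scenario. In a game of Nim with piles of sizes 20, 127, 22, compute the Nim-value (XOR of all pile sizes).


We need the XOR (exclusive or) of all pile sizes.
After XOR-ing pile 1 (size 20): 0 XOR 20 = 20
After XOR-ing pile 2 (size 127): 20 XOR 127 = 107
After XOR-ing pile 3 (size 22): 107 XOR 22 = 125
The Nim-value of this position is 125.

125


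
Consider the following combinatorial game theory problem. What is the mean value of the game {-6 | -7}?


Game = {-6 | -7}, a switch {a | b} with numbers a > b.
Its thermograph has left wall a - t and right wall b + t, which meet at t = (a - b)/2, where both equal (a + b)/2. So the mast (mean value) is at (a + b)/2.
Mean = (-6 + (-7))/2 = -13/2 = -13/2

-13/2


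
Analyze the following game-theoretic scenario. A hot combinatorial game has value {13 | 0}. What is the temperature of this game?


The game is {13 | 0}, a switch {a | b} with numbers a > b.
Cooling {a | b} by t gives {a - t | b + t}, which stops being hot when a - t = b + t, i.e. at t = (a - b)/2. So the temperature of a switch is (a - b)/2.
Temperature = (Left option - Right option) / 2
= (13 - (0)) / 2
= 13 / 2
= 13/2

13/2


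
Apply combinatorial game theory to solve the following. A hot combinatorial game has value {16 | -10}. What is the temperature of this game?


The game is {16 | -10}, a switch {a | b} with numbers a > b.
Cooling {a | b} by t gives {a - t | b + t}, which stops being hot when a - t = b + t, i.e. at t = (a - b)/2. So the temperature of a switch is (a - b)/2.
Temperature = (Left option - Right option) / 2
= (16 - (-10)) / 2
= 26 / 2
= 13

13


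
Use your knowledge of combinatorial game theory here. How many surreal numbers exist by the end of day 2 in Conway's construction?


Day 0: {|} = 0 is born. Count = 1.
Day n: the number of surreal numbers born by day n is 2^(n+1) - 1.
By day 0: 2^1 - 1 = 1
By day 1: 2^2 - 1 = 3
By day 2: 2^3 - 1 = 7
By day 2: 7 surreal numbers.

7


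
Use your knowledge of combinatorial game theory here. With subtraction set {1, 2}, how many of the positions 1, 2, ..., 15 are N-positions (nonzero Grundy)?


Subtraction set S = {1, 2}, so G(n) = n mod 3.
G(n) = 0 when n is a multiple of 3.
Multiples of 3 in [1, 15]: 5
N-positions (nonzero Grundy) = 15 - 5 = 10

10


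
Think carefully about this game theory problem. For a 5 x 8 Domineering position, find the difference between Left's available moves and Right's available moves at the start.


Board is 5 x 8 (rows x cols).
Left (vertical) placements: (rows-1) * cols = 4 * 8 = 32
Right (horizontal) placements: rows * (cols-1) = 5 * 7 = 35
Advantage = Left - Right = 32 - 35 = -3

-3


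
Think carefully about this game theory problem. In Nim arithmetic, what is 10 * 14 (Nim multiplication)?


Nim multiplication is bilinear over XOR: (u XOR v) * w = (u*w) XOR (v*w).
So we split each operand into its bit components and XOR the pairwise Nim products.
10 = 2 + 8 (as XOR of powers of 2).
14 = 2 + 4 + 8 (as XOR of powers of 2).
Using the standard Nim-product table on single bits:
  2*2 = 3,   2*4 = 8,   2*8 = 12,
  4*4 = 6,   4*8 = 11,  8*8 = 13,
and  1*x = x (identity), k*l = l*k (commutative).
Pairwise Nim products:
  2 * 2 = 3
  2 * 4 = 8
  2 * 8 = 12
  8 * 2 = 12
  8 * 4 = 11
  8 * 8 = 13
XOR them: 3 XOR 8 XOR 12 XOR 12 XOR 11 XOR 13 = 13.
Result: 10 * 14 = 13 (in Nim).

13


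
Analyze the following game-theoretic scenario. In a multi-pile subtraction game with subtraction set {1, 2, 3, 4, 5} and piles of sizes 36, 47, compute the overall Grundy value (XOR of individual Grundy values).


Subtraction set: {1, 2, 3, 4, 5}
For this subtraction set, G(n) = n mod 6 (period = max + 1 = 6).
Pile 1 (size 36): G(36) = 36 mod 6 = 0
Pile 2 (size 47): G(47) = 47 mod 6 = 5
Total Grundy value = XOR of all: 0 XOR 5 = 5

5


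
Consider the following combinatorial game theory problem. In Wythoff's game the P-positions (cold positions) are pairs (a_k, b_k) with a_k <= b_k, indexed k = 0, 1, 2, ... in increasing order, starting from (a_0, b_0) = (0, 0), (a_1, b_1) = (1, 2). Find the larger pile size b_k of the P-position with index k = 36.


By Wythoff's theorem, a_k = floor(k * phi) and b_k = floor(k * phi^2) = a_k + k, where phi = (1 + sqrt(5))/2 is the golden ratio.
phi = (1 + sqrt(5))/2 = 1.618034
phi^2 = phi + 1 = 2.618034
k = 36
k * phi^2 = 36 * 2.618034 = 94.249224
b_36 = floor(k * phi^2) = 94 (check: a_36 + k = 58 + 36 = 94)

94


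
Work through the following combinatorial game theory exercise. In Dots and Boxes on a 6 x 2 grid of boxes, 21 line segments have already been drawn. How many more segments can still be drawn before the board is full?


Grid: 6 x 2 boxes, i.e. 7 rows and 3 columns of dots.
Horizontal edges: (rows + 1) * cols = 7 * 2 = 14
Vertical edges: rows * (cols + 1) = 6 * 3 = 18
Total edges: 14 + 18 = 32
Edges drawn: 21
Remaining: 32 - 21 = 11

11


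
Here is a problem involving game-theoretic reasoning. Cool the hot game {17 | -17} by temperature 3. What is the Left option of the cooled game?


Original game: {17 | -17} (a switch {a | b} with a > b).
Cooling by t (for t below the temperature (a - b)/2 = 17) taxes each move by t: {a | b} cooled by t is {a - t | b + t}.
Cooling amount: t = 3
Cooled Left option: 17 - 3 = 14
Cooled Right option: -17 + 3 = -14
Cooled game: {14 | -14}
Left option = 14

14


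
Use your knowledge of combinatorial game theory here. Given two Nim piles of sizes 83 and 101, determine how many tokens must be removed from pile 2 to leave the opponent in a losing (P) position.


Piles: 83 and 101
Current XOR: 83 XOR 101 = 54 (non-zero, so this is an N-position).
To make the XOR zero, we need to find a move that balances the piles.
For pile 2 (size 101): target = 101 XOR 54 = 83
We reduce pile 2 from 101 to 83.
Tokens removed: 101 - 83 = 18
Verification: 83 XOR 83 = 0

18


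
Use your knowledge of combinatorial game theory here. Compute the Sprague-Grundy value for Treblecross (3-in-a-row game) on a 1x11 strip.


Treblecross: place X on empty cells; 3-in-a-row wins.
Playing within two cells of an existing X lets the opponent win at once, so sensible play treats the cells i-2..i+2 around each X as dead. The player left with no safe cell loses, so this is a normal-play take-away game on strips of safe cells.
Placing X at cell i (0-indexed) of a strip of k safe cells leaves independent strips of sizes max(0, i-2) and max(0, k-i-3). Hence G(k) = mex{ G(max(0,i-2)) XOR G(max(0,k-i-3)) : 0 <= i < k }, with G(0) = 0.
G(1): splits (0,0):0^0=0 -> mex({0}) = 1
G(2): splits (0,0):0^0=0 -> mex({0}) = 1
G(3): splits (0,0):0^0=0 -> mex({0}) = 1
G(4): splits (0,1):0^1=1 (0,0):0^0=0 -> mex({0, 1}) = 2
G(5): splits (0,2):0^1=1 (0,1):0^1=1 (0,0):0^0=0 -> mex({0, 1}) = 2
G(6) = mex({1}) = 0
G(7) = mex({0, 1, 2}) = 3
G(8) = mex({0, 1, 2}) = 3
G(9) = mex({0, 2}) = 1
G(10) = mex({0, 2, 3}) = 1
G(11) = mex({0, 3}) = 1
Therefore G(11) = 1.

1


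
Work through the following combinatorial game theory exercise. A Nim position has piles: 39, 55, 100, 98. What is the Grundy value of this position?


We need the XOR (exclusive or) of all pile sizes.
After XOR-ing pile 1 (size 39): 0 XOR 39 = 39
After XOR-ing pile 2 (size 55): 39 XOR 55 = 16
After XOR-ing pile 3 (size 100): 16 XOR 100 = 116
After XOR-ing pile 4 (size 98): 116 XOR 98 = 22
The Nim-value of this position is 22.

22


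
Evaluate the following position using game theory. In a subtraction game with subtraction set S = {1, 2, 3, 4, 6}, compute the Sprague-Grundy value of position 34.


The subtraction set is S = {1, 2, 3, 4, 6}.
G(k) = mex{ G(k - s) : s in S, s <= k }. We compute iteratively: G(0) = 0.
G(1) = mex({0}) = 1
G(2) = mex({0, 1}) = 2
G(3) = mex({0, 1, 2}) = 3
G(4) = mex({0, 1, 2, 3}) = 4
G(5) = mex({1, 2, 3, 4}) = 0
G(6) = mex({0, 2, 3, 4}) = 1
G(7) = mex({0, 1, 3, 4}) = 2
G(8) = mex({0, 1, 2, 4}) = 3
G(9) = mex({0, 1, 2, 3}) = 4
G(10) = mex({1, 2, 3, 4}) = 0
Observe that G(5)..G(10) = 0, 1, 2, 3, 4, 0 repeats G(0)..G(5) = 0, 1, 2, 3, 4, 0.
For k >= max(S) = 6, G(k) is determined by the previous 6 values G(k-6)..G(k-1); a window of 6 consecutive values has recurred shifted by 5, so by induction G(k + 5) = G(k) for all k >= 0: the sequence is periodic from the start with period 5.
One period: G(0..4) = 0, 1, 2, 3, 4.
34 mod 5 = 4, so G(34) = G(4) = 4.

4


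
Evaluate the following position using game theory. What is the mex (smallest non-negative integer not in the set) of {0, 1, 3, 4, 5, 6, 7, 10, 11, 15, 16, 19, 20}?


Set = {0, 1, 3, 4, 5, 6, 7, 10, 11, 15, 16, 19, 20}
0 is in the set.
1 is in the set.
2 is NOT in the set. This is the mex.
mex = 2

2


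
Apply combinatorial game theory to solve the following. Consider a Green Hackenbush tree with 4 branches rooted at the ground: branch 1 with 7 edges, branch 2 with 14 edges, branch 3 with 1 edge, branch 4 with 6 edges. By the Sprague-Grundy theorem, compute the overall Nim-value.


The tree has 4 branches from the ground vertex.
In Green Hackenbush, the Nim-value of a simple path of length k is k.
Branch 1: length 7, Nim-value = 7
Branch 2: length 14, Nim-value = 14
Branch 3: length 1, Nim-value = 1
Branch 4: length 6, Nim-value = 6
Total Nim-value = XOR of all branch values:
0 XOR 7 = 7
7 XOR 14 = 9
9 XOR 1 = 8
8 XOR 6 = 14
Nim-value of the tree = 14

14


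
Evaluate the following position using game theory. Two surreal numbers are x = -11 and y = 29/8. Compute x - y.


x = -11, y = 29/8
Converting to common denominator: 8
x = -88/8, y = 29/8
x - y = -11 - 29/8 = -117/8

-117/8


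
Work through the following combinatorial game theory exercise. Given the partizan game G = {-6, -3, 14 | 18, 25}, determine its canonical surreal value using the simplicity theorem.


Left options: {-6, -3, 14}, max = 14
Right options: {18, 25}, min = 18
All options are numbers and max(Left) < min(Right), so by the simplicity theorem the value is the simplest (earliest-born) number strictly between 14 and 18.
Integers 15 through 17 all lie strictly between 14 and 18.
Among integers, the simplest (lowest birthday = smallest |n|; 0 is born on day 0, +-n on day n) is 15.
No non-integer in the interval can be simpler: if x is a non-integer in the interval, then floor(x) or ceil(x) also lies in the interval (the interval contains an integer), and both are proper prefixes of x's sign expansion, i.e. born earlier. So the game value is 15.
Game value = 15

15


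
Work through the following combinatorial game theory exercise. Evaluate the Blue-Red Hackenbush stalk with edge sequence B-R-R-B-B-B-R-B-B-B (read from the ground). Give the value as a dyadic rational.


Edges (from ground): B-R-R-B-B-B-R-B-B-B
By Berlekamp's sign-expansion rule, a Blue-Red Hackenbush stalk has the value of the surreal number whose sign sequence is the edge sequence with B -> + and R -> -.
Sign sequence: +--+++-+++
Trace the sign expansion in the surreal number tree, starting from 0:
Edge 1: B (sign +) -> bounds (0, +inf), value = 1
Edge 2: R (sign -) -> bounds (0, 1), value = 1/2
Edge 3: R (sign -) -> bounds (0, 1/2), value = 1/4
Edge 4: B (sign +) -> bounds (1/4, 1/2), value = 3/8
Edge 5: B (sign +) -> bounds (3/8, 1/2), value = 7/16
Edge 6: B (sign +) -> bounds (7/16, 1/2), value = 15/32
Edge 7: R (sign -) -> bounds (7/16, 15/32), value = 29/64
Edge 8: B (sign +) -> bounds (29/64, 15/32), value = 59/128
Edge 9: B (sign +) -> bounds (59/128, 15/32), value = 119/256
Edge 10: B (sign +) -> bounds (119/256, 15/32), value = 239/512
Game value = 239/512

239/512


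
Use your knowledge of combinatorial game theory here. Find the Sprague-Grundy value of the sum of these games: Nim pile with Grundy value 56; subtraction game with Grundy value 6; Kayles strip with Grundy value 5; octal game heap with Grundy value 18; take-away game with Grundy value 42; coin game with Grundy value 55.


By the Sprague-Grundy theorem, the Grundy value of a sum of games is the XOR of individual Grundy values.
Nim pile: Grundy value = 56. Running XOR: 0 XOR 56 = 56
subtraction game: Grundy value = 6. Running XOR: 56 XOR 6 = 62
Kayles strip: Grundy value = 5. Running XOR: 62 XOR 5 = 59
octal game heap: Grundy value = 18. Running XOR: 59 XOR 18 = 41
take-away game: Grundy value = 42. Running XOR: 41 XOR 42 = 3
coin game: Grundy value = 55. Running XOR: 3 XOR 55 = 52
The combined Grundy value is 52.

52


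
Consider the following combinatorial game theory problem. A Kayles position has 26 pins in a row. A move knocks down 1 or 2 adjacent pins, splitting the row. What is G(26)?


Kayles: a move removes 1 or 2 adjacent pins from a contiguous row.
Removing pins from a row of k leaves two independent rows (a, b) with a + b = k - 1 (one pin) or a + b = k - 2 (two pins); an end removal gives a = 0.
By Sprague-Grundy, G(k) = mex{ G(a) XOR G(b) } over all these splits. G(0) = 0.
G(1): splits (0,0):0^0=0 -> mex({0}) = 1
G(2): splits (0,1):0^1=1 (0,0):0^0=0 -> mex({0, 1}) = 2
G(3): splits (0,2):0^2=2 (1,1):1^1=0 (0,1):0^1=1 -> mex({0, 1, 2}) = 3
G(4): splits (0,3):0^3=3 (1,2):1^2=3 (0,2):0^2=2 (1,1):1^1=0 -> mex({0, 2, 3}) = 1
G(5): splits (0,4):0^1=1 (1,3):1^3=2 (2,2):2^2=0 (0,3):0^3=3 (1,2):1^2=3 -> mex({0, 1, 2, 3}) = 4
G(6) = mex({0, 1, 2, 4}) = 3
G(7) = mex({0, 1, 3, 4, 5}) = 2
G(8) = mex({0, 2, 3, 5, 6}) = 1
G(9) = mex({0, 1, 2, 3, 6, 7}) = 4
G(10) = mex({0, 1, 3, 4, 5, 7}) = 2
G(11) = mex({0, 1, 2, 3, 4, 5}) = 6
G(12) = mex({0, 1, 2, 3, 5, 6, 7}) = 4
G(13) = mex({0, 2, 3, 4, 6, 7}) = 1
G(14) = mex({0, 1, 4, 5, 6, 7}) = 2
G(15) = mex({0, 1, 2, 3, 4, 5, 6}) = 7
G(16) = mex({0, 2, 3, 5, 6, 7}) = 1
G(17) = mex({0, 1, 2, 3, 5, 6, 7}) = 4
G(18) = mex({0, 1, 2, 4, 5, 6}) = 3
G(19) = mex({0, 1, 3, 4, 5, 7}) = 2
G(20) = mex({0, 2, 3, 4, 5, 6, 7}) = 1
G(21) = mex({0, 1, 2, 3, 5, 6, 7}) = 4
G(22) = mex({0, 1, 2, 3, 4, 5, 7}) = 6
G(23) = mex({0, 1, 2, 3, 4, 5, 6}) = 7
G(24) = mex({0, 1, 2, 3, 5, 6, 7}) = 4
G(25) = mex({0, 2, 3, 4, 6, 7}) = 1
G(26) = mex({0, 1, 3, 4, 5, 6, 7}) = 2
Therefore G(26) = 2.

2


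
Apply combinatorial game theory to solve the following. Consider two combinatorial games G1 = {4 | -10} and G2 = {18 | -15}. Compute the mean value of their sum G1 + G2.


G1 = {4 | -10}, G2 = {18 | -15}
Each is a switch {a | b} with numbers a > b; its mean value is (a + b)/2, and mean value is additive over game sums: m(G1 + G2) = m(G1) + m(G2).
Mean of G1 = (4 + (-10))/2 = -6/2 = -3
Mean of G2 = (18 + (-15))/2 = 3/2 = 3/2
Mean of G1 + G2 = -3 + 3/2 = -3/2

-3/2


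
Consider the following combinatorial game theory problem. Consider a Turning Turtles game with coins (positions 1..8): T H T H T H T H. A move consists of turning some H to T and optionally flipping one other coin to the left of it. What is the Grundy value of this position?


Coins: T H T H T H T H
Key fact: a single head at position k behaves exactly like a Nim heap of size k (turning it to T and optionally flipping a coin at j < k corresponds to moving the heap from k to j, or to 0), and heads combine as a disjunctive sum (two heads at the same place would cancel, matching j XOR j = 0). So the Nim-value is the XOR of the 1-indexed positions of the heads.
Face-up positions (1-indexed): [2, 4, 6, 8]
XOR 0 with 2: 0 XOR 2 = 2
XOR 2 with 4: 2 XOR 4 = 6
XOR 6 with 6: 6 XOR 6 = 0
XOR 0 with 8: 0 XOR 8 = 8
Nim-value = 8

8


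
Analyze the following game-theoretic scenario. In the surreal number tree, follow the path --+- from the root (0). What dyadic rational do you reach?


Sign expansion: --+-
Rule: track bounds (lo, hi), initially (-inf, +inf). On '+', the current value becomes lo and we move to the simplest number in (value, hi): value + 1 if hi = +inf, otherwise the midpoint (value + hi)/2. On '-', the current value becomes hi and we move to value - 1 if lo = -inf, otherwise the midpoint (lo + value)/2.
Start at 0.
Step 1: sign = -, move left. Bounds: (-inf, 0). Value = -1
Step 2: sign = -, move left. Bounds: (-inf, -1). Value = -2
Step 3: sign = +, move right. Bounds: (-2, -1). Value = -3/2
Step 4: sign = -, move left. Bounds: (-2, -3/2). Value = -7/4
The surreal number with sign expansion --+- is -7/4.

-7/4


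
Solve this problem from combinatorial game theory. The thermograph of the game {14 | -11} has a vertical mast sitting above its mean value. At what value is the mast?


Game = {14 | -11}, a switch {a | b} with numbers a > b.
Its thermograph has left wall a - t and right wall b + t, which meet at t = (a - b)/2, where both equal (a + b)/2. So the mast (mean value) is at (a + b)/2.
Mean = (14 + (-11))/2 = 3/2 = 3/2

3/2


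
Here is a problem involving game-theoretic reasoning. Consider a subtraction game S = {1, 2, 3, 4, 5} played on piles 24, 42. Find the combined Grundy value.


Subtraction set: {1, 2, 3, 4, 5}
For this subtraction set, G(n) = n mod 6 (period = max + 1 = 6).
Pile 1 (size 24): G(24) = 24 mod 6 = 0
Pile 2 (size 42): G(42) = 42 mod 6 = 0
Total Grundy value = XOR of all: 0 XOR 0 = 0

0


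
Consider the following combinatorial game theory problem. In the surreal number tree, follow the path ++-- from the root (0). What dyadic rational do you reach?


Sign expansion: ++--
Rule: track bounds (lo, hi), initially (-inf, +inf). On '+', the current value becomes lo and we move to the simplest number in (value, hi): value + 1 if hi = +inf, otherwise the midpoint (value + hi)/2. On '-', the current value becomes hi and we move to value - 1 if lo = -inf, otherwise the midpoint (lo + value)/2.
Start at 0.
Step 1: sign = +, move right. Bounds: (0, +inf). Value = 1
Step 2: sign = +, move right. Bounds: (1, +inf). Value = 2
Step 3: sign = -, move left. Bounds: (1, 2). Value = 3/2
Step 4: sign = -, move left. Bounds: (1, 3/2). Value = 5/4
The surreal number with sign expansion ++-- is 5/4.

5/4


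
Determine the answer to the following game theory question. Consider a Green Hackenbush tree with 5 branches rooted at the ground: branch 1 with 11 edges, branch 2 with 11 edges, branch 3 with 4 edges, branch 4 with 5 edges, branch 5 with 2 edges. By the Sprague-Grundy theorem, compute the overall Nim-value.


The tree has 5 branches from the ground vertex.
In Green Hackenbush, the Nim-value of a simple path of length k is k.
Branch 1: length 11, Nim-value = 11
Branch 2: length 11, Nim-value = 11
Branch 3: length 4, Nim-value = 4
Branch 4: length 5, Nim-value = 5
Branch 5: length 2, Nim-value = 2
Total Nim-value = XOR of all branch values:
0 XOR 11 = 11
11 XOR 11 = 0
0 XOR 4 = 4
4 XOR 5 = 1
1 XOR 2 = 3
Nim-value of the tree = 3

3


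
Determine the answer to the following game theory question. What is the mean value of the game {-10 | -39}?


Game = {-10 | -39}, a switch {a | b} with numbers a > b.
Its thermograph has left wall a - t and right wall b + t, which meet at t = (a - b)/2, where both equal (a + b)/2. So the mast (mean value) is at (a + b)/2.
Mean = (-10 + (-39))/2 = -49/2 = -49/2

-49/2


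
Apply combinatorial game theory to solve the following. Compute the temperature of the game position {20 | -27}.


The game is {20 | -27}, a switch {a | b} with numbers a > b.
Cooling {a | b} by t gives {a - t | b + t}, which stops being hot when a - t = b + t, i.e. at t = (a - b)/2. So the temperature of a switch is (a - b)/2.
Temperature = (Left option - Right option) / 2
= (20 - (-27)) / 2
= 47 / 2
= 47/2

47/2


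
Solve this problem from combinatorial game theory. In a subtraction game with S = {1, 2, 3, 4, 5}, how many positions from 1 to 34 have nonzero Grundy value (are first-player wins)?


Subtraction set S = {1, 2, 3, 4, 5}, so G(n) = n mod 6.
G(n) = 0 when n is a multiple of 6.
Multiples of 6 in [1, 34]: 5
N-positions (nonzero Grundy) = 34 - 5 = 29

29


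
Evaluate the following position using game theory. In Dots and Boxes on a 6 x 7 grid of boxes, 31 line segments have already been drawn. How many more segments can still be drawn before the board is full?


Grid: 6 x 7 boxes, i.e. 7 rows and 8 columns of dots.
Horizontal edges: (rows + 1) * cols = 7 * 7 = 49
Vertical edges: rows * (cols + 1) = 6 * 8 = 48
Total edges: 49 + 48 = 97
Edges drawn: 31
Remaining: 97 - 31 = 66

66


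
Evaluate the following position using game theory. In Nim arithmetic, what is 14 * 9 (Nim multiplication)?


Nim multiplication is bilinear over XOR: (u XOR v) * w = (u*w) XOR (v*w).
So we split each operand into its bit components and XOR the pairwise Nim products.
14 = 2 + 4 + 8 (as XOR of powers of 2).
9 = 1 + 8 (as XOR of powers of 2).
Using the standard Nim-product table on single bits:
  2*2 = 3,   2*4 = 8,   2*8 = 12,
  4*4 = 6,   4*8 = 11,  8*8 = 13,
and  1*x = x (identity), k*l = l*k (commutative).
Pairwise Nim products:
  2 * 1 = 2
  2 * 8 = 12
  4 * 1 = 4
  4 * 8 = 11
  8 * 1 = 8
  8 * 8 = 13
XOR them: 2 XOR 12 XOR 4 XOR 11 XOR 8 XOR 13 = 4.
Result: 14 * 9 = 4 (in Nim).

4


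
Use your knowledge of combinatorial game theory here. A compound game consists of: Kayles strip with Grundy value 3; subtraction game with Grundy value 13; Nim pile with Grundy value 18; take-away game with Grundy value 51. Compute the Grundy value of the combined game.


By the Sprague-Grundy theorem, the Grundy value of a sum of games is the XOR of individual Grundy values.
Kayles strip: Grundy value = 3. Running XOR: 0 XOR 3 = 3
subtraction game: Grundy value = 13. Running XOR: 3 XOR 13 = 14
Nim pile: Grundy value = 18. Running XOR: 14 XOR 18 = 28
take-away game: Grundy value = 51. Running XOR: 28 XOR 51 = 47
The combined Grundy value is 47.

47


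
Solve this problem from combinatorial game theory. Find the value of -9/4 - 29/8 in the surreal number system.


x = -9/4, y = 29/8
Converting to common denominator: 8
x = -18/8, y = 29/8
x - y = -9/4 - 29/8 = -47/8

-47/8


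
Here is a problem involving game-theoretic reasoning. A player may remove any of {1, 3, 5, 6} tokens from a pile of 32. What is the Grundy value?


The subtraction set is S = {1, 3, 5, 6}.
G(k) = mex{ G(k - s) : s in S, s <= k }. We compute iteratively: G(0) = 0.
G(1) = mex({0}) = 1
G(2) = mex({1}) = 0
G(3) = mex({0}) = 1
G(4) = mex({1}) = 0
G(5) = mex({0}) = 1
G(6) = mex({0, 1}) = 2
G(7) = mex({0, 1, 2}) = 3
G(8) = mex({0, 1, 3}) = 2
G(9) = mex({0, 1, 2}) = 3
G(10) = mex({0, 1, 3}) = 2
G(11) = mex({1, 2}) = 0
G(12) = mex({0, 2, 3}) = 1
G(13) = mex({1, 2, 3}) = 0
G(14) = mex({0, 2, 3}) = 1
G(15) = mex({1, 2, 3}) = 0
G(16) = mex({0, 2}) = 1
Observe that G(11)..G(16) = 0, 1, 0, 1, 0, 1 repeats G(0)..G(5) = 0, 1, 0, 1, 0, 1.
For k >= max(S) = 6, G(k) is determined by the previous 6 values G(k-6)..G(k-1); a window of 6 consecutive values has recurred shifted by 11, so by induction G(k + 11) = G(k) for all k >= 0: the sequence is periodic from the start with period 11.
One period: G(0..10) = 0, 1, 0, 1, 0, 1, 2, 3, 2, 3, 2.
32 mod 11 = 10, so G(32) = G(10) = 2.

2


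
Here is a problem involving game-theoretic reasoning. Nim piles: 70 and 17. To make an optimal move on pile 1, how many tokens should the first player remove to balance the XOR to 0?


Piles: 70 and 17
Current XOR: 70 XOR 17 = 87 (non-zero, so this is an N-position).
To make the XOR zero, we need to find a move that balances the piles.
For pile 1 (size 70): target = 70 XOR 87 = 17
We reduce pile 1 from 70 to 17.
Tokens removed: 70 - 17 = 53
Verification: 17 XOR 17 = 0

53


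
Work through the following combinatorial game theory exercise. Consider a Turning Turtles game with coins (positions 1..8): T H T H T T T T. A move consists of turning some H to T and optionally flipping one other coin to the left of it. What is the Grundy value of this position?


Coins: T H T H T T T T
Key fact: a single head at position k behaves exactly like a Nim heap of size k (turning it to T and optionally flipping a coin at j < k corresponds to moving the heap from k to j, or to 0), and heads combine as a disjunctive sum (two heads at the same place would cancel, matching j XOR j = 0). So the Nim-value is the XOR of the 1-indexed positions of the heads.
Face-up positions (1-indexed): [2, 4]
XOR 0 with 2: 0 XOR 2 = 2
XOR 2 with 4: 2 XOR 4 = 6
Nim-value = 6

6


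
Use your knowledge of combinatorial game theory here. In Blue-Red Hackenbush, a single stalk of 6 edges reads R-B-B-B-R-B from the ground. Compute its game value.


Edges (from ground): R-B-B-B-R-B
By Berlekamp's sign-expansion rule, a Blue-Red Hackenbush stalk has the value of the surreal number whose sign sequence is the edge sequence with B -> + and R -> -.
Sign sequence: -+++-+
Trace the sign expansion in the surreal number tree, starting from 0:
Edge 1: R (sign -) -> bounds (-inf, 0), value = -1
Edge 2: B (sign +) -> bounds (-1, 0), value = -1/2
Edge 3: B (sign +) -> bounds (-1/2, 0), value = -1/4
Edge 4: B (sign +) -> bounds (-1/4, 0), value = -1/8
Edge 5: R (sign -) -> bounds (-1/4, -1/8), value = -3/16
Edge 6: B (sign +) -> bounds (-3/16, -1/8), value = -5/32
Game value = -5/32

-5/32


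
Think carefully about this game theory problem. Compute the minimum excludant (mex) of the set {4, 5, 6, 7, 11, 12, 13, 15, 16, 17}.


Set = {4, 5, 6, 7, 11, 12, 13, 15, 16, 17}
0 is NOT in the set. This is the mex.
mex = 0

0


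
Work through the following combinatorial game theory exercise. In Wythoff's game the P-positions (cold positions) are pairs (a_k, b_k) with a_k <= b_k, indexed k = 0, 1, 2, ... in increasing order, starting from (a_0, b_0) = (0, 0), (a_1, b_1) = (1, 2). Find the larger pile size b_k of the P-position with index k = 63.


By Wythoff's theorem, a_k = floor(k * phi) and b_k = floor(k * phi^2) = a_k + k, where phi = (1 + sqrt(5))/2 is the golden ratio.
phi = (1 + sqrt(5))/2 = 1.618034
phi^2 = phi + 1 = 2.618034
k = 63
k * phi^2 = 63 * 2.618034 = 164.936141
b_63 = floor(k * phi^2) = 164 (check: a_63 + k = 101 + 63 = 164)

164


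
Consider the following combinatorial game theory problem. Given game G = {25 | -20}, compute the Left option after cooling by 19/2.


Original game: {25 | -20} (a switch {a | b} with a > b).
Cooling by t (for t below the temperature (a - b)/2 = 45/2) taxes each move by t: {a | b} cooled by t is {a - t | b + t}.
Cooling amount: t = 19/2
Cooled Left option: 25 - 19/2 = 31/2
Cooled Right option: -20 + 19/2 = -21/2
Cooled game: {31/2 | -21/2}
Left option = 31/2

31/2


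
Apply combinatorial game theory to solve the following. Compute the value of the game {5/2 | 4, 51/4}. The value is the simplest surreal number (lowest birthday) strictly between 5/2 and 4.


Left options: {5/2}, max = 5/2
Right options: {4, 51/4}, min = 4
All options are numbers and max(Left) < min(Right), so by the simplicity theorem the value is the simplest (earliest-born) number strictly between 5/2 and 4.
The only integer strictly between 5/2 and 4 is 3.
No non-integer in the interval can be simpler: if x is a non-integer in the interval, then floor(x) or ceil(x) also lies in the interval (the interval contains an integer), and both are proper prefixes of x's sign expansion, i.e. born earlier. So the game value is 3.
Game value = 3

3


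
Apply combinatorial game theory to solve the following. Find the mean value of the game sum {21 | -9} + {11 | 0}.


G1 = {21 | -9}, G2 = {11 | 0}
Each is a switch {a | b} with numbers a > b; its mean value is (a + b)/2, and mean value is additive over game sums: m(G1 + G2) = m(G1) + m(G2).
Mean of G1 = (21 + (-9))/2 = 12/2 = 6
Mean of G2 = (11 + (0))/2 = 11/2 = 11/2
Mean of G1 + G2 = 6 + 11/2 = 23/2

23/2


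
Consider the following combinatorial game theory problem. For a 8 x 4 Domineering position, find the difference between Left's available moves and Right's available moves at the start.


Board is 8 x 4 (rows x cols).
Left (vertical) placements: (rows-1) * cols = 7 * 4 = 28
Right (horizontal) placements: rows * (cols-1) = 8 * 3 = 24
Advantage = Left - Right = 28 - 24 = 4

4


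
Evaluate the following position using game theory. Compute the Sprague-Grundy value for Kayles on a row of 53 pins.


Kayles: a move removes 1 or 2 adjacent pins from a contiguous row.
Removing pins from a row of k leaves two independent rows (a, b) with a + b = k - 1 (one pin) or a + b = k - 2 (two pins); an end removal gives a = 0.
By Sprague-Grundy, G(k) = mex{ G(a) XOR G(b) } over all these splits. G(0) = 0.
G(1): splits (0,0):0^0=0 -> mex({0}) = 1
G(2): splits (0,1):0^1=1 (0,0):0^0=0 -> mex({0, 1}) = 2
G(3): splits (0,2):0^2=2 (1,1):1^1=0 (0,1):0^1=1 -> mex({0, 1, 2}) = 3
G(4): splits (0,3):0^3=3 (1,2):1^2=3 (0,2):0^2=2 (1,1):1^1=0 -> mex({0, 2, 3}) = 1
G(5): splits (0,4):0^1=1 (1,3):1^3=2 (2,2):2^2=0 (0,3):0^3=3 (1,2):1^2=3 -> mex({0, 1, 2, 3}) = 4
G(6) = mex({0, 1, 2, 4}) = 3
G(7) = mex({0, 1, 3, 4, 5}) = 2
G(8) = mex({0, 2, 3, 5, 6}) = 1
G(9) = mex({0, 1, 2, 3, 6, 7}) = 4
G(10) = mex({0, 1, 3, 4, 5, 7}) = 2
G(11) = mex({0, 1, 2, 3, 4, 5}) = 6
G(12) = mex({0, 1, 2, 3, 5, 6, 7}) = 4
G(13) = mex({0, 2, 3, 4, 6, 7}) = 1
G(14) = mex({0, 1, 4, 5, 6, 7}) = 2
G(15) = mex({0, 1, 2, 3, 4, 5, 6}) = 7
G(16) = mex({0, 2, 3, 5, 6, 7}) = 1
G(17) = mex({0, 1, 2, 3, 5, 6, 7}) = 4
G(18) = mex({0, 1, 2, 4, 5, 6}) = 3
G(19) = mex({0, 1, 3, 4, 5, 7}) = 2
G(20) = mex({0, 2, 3, 4, 5, 6, 7}) = 1
G(21) = mex({0, 1, 2, 3, 5, 6, 7}) = 4
G(22) = mex({0, 1, 2, 3, 4, 5, 7}) = 6
G(23) = mex({0, 1, 2, 3, 4, 5, 6}) = 7
G(24) = mex({0, 1, 2, 3, 5, 6, 7}) = 4
G(25) = mex({0, 2, 3, 4, 6, 7}) = 1
G(26) = mex({0, 1, 3, 4, 5, 6, 7}) = 2
G(27) = mex({0, 1, 2, 3, 4, 5, 6, 7}) = 8
G(28) = mex({0, 1, 2, 3, 4, 6, 7, 8}) = 5
G(29) = mex({0, 1, 2, 3, 5, 6, 7, 8, 9}) = 4
G(30) = mex({0, 1, 2, 3, 4, 5, 6, 9, 10}) = 7
G(31) = mex({0, 1, 3, 4, 5, 7, 10, 11}) = 2
G(32) = mex({0, 2, 3, 4, 5, 6, 7, 9, 11}) = 1
G(33) = mex({0, 1, 2, 3, 4, 5, 6, 7, 9, 12}) = 8
G(34) = mex({0, 1, 2, 3, 4, 5, 7, 8, 11, 12}) = 6
G(35) = mex({0, 1, 2, 3, 4, 5, 6, 8, 9, 10, 11}) = 7
G(36) = mex({0, 1, 2, 3, 5, 6, 7, 9, 10}) = 4
G(37) = mex({0, 2, 3, 4, 6, 7, 9, 10, 11, 12}) = 1
G(38) = mex({0, 1, 3, 4, 5, 6, 7, 9, 10, 11, 12}) = 2
G(39) = mex({0, 1, 2, 4, 5, 6, 7, 9, 10, 12, 14}) = 3
G(40) = mex({0, 2, 3, 4, 6, 7, 11, 12, 14}) = 1
G(41) = mex({0, 1, 2, 3, 5, 6, 7, 9, 10, 11, 12}) = 4
G(42) = mex({0, 1, 2, 3, 4, 5, 6, 9, 10}) = 7
G(43) = mex({0, 1, 3, 4, 5, 7, 9, 10, 12, 15}) = 2
G(44) = mex({0, 2, 3, 4, 5, 6, 7, 9, 10, 12, 15}) = 1
G(45) = mex({0, 1, 2, 3, 4, 5, 6, 7, 9, 10, 12, 14}) = 8
G(46) = mex({0, 1, 3, 4, 5, 7, 8, 11, 12, 14}) = 2
G(47) = mex({0, 1, 2, 3, 4, 5, 6, 8, 9, 10, 11, 12}) = 7
G(48) = mex({0, 1, 2, 3, 5, 6, 7, 9, 10}) = 4
G(49) = mex({0, 2, 3, 4, 6, 7, 9, 10, 11, 12, 15}) = 1
G(50) = mex({0, 1, 4, 5, 6, 7, 9, 11, 12, 14, 15}) = 2
G(51) = mex({0, 1, 2, 3, 4, 5, 6, 7, 9, 12, 14, 15}) = 8
G(52) = mex({0, 2, 3, 4, 5, 6, 7, 8, 11, 12, 15}) = 1
G(53) = mex({0, 1, 2, 3, 5, 6, 7, 8, 9, 10, 11, 12}) = 4
Therefore G(53) = 4.

4
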